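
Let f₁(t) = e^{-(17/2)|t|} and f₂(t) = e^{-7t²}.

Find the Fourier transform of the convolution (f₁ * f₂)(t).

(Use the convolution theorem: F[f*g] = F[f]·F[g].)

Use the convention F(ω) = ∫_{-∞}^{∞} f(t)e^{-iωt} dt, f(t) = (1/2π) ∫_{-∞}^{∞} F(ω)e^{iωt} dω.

F[f₁*f₂](ω) = \frac{68 \sqrt{7} \sqrt{\pi} e^{- \frac{\omega^{2}}{28}}}{7 \left(4 \omega^{2} + 289\right)}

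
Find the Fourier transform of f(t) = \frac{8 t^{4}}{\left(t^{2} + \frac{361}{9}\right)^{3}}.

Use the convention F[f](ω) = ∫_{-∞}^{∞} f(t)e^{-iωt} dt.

F(ω) = \frac{\pi \left(361 \omega^{2} - 285 \left|{\omega}\right| + 27\right) e^{- \frac{19 \left|{\omega}\right|}{3}}}{57}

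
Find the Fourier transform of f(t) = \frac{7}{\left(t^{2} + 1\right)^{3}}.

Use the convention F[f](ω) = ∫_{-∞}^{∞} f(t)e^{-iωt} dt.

F(ω) = \frac{7 \pi \left(\omega^{2} + 3 \left|{\omega}\right| + 3\right) e^{- \left|{\omega}\right|}}{8}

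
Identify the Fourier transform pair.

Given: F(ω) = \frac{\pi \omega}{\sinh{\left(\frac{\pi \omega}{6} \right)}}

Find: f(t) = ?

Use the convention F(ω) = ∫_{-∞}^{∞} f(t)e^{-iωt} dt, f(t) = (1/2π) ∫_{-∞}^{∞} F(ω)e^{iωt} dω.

f(t) = \frac{9}{\cosh^{2}{\left(3 t \right)}}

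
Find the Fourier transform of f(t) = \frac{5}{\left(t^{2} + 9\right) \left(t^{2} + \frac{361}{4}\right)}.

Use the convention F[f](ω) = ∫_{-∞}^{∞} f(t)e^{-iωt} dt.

F(ω) = \frac{4 \pi e^{- 3 \left|{\omega}\right|}}{195} - \frac{8 \pi e^{- \frac{19 \left|{\omega}\right|}{2}}}{1235}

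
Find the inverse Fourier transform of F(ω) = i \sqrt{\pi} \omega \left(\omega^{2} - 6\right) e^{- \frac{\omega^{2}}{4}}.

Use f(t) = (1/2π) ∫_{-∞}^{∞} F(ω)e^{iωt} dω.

f(t) = 8 t^{3} e^{- t^{2}}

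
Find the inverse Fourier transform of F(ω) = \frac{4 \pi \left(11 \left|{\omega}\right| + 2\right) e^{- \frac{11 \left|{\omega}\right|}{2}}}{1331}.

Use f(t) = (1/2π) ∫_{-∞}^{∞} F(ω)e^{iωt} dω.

f(t) = \frac{2}{\left(t^{2} + \frac{121}{4}\right)^{2}}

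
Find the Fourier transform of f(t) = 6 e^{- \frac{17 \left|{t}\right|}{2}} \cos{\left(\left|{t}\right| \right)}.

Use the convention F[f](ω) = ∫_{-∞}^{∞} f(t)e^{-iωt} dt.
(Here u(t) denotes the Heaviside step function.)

F(ω) = \frac{408 \left(4 \omega^{2} + 293\right)}{16 \omega^{4} + 2280 \omega^{2} + 85849}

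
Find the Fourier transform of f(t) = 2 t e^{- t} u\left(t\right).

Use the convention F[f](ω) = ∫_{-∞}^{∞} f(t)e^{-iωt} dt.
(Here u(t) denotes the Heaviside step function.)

F(ω) = \frac{2}{\left(i \omega + 1\right)^{2}}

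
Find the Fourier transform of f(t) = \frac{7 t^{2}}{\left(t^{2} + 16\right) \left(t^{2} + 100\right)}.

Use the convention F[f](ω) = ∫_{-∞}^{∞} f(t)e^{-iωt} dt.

F(ω) = \frac{\pi \left(5 - 2 e^{6 \left|{\omega}\right|}\right) e^{- 10 \left|{\omega}\right|}}{6}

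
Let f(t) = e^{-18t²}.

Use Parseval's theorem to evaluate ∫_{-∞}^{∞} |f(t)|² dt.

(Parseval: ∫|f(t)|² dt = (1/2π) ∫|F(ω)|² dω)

∫|f(t)|² dt = \frac{\sqrt{\pi}}{6}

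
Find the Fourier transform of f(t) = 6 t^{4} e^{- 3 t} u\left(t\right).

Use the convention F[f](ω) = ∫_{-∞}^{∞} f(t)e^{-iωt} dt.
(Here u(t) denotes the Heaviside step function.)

F(ω) = \frac{144}{\left(i \omega + 3\right)^{5}}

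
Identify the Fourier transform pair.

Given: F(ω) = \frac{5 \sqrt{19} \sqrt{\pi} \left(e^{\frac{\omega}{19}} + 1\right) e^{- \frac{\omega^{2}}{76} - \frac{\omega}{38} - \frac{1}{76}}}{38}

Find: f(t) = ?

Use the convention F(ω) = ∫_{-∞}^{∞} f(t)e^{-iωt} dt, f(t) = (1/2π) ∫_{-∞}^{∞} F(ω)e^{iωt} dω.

f(t) = 5 e^{- 19 t^{2}} \cos{\left(t \right)}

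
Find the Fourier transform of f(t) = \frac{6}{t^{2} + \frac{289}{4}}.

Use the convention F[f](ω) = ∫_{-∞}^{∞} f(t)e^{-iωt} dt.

F(ω) = \frac{12 \pi e^{- \frac{17 \left|{\omega}\right|}{2}}}{17}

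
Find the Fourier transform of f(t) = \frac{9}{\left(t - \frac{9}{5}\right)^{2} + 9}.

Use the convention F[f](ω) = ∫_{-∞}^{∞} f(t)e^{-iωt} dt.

F(ω) = 3 \pi e^{- \frac{9 i \omega}{5} - 3 \left|{\omega}\right|}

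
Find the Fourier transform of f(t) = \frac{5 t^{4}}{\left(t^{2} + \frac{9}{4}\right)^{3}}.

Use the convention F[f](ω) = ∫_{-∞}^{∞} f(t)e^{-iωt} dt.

F(ω) = \frac{5 \pi \left(3 \omega^{2} - 10 \left|{\omega}\right| + 4\right) e^{- \frac{3 \left|{\omega}\right|}{2}}}{16}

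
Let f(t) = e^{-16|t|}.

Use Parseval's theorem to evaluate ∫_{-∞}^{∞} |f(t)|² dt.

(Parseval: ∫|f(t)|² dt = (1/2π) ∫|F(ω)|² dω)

∫|f(t)|² dt = \frac{1}{16}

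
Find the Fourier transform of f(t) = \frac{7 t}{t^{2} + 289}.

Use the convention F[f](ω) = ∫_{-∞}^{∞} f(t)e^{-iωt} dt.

F(ω) = - 7 i \pi e^{- 17 \left|{\omega}\right|} \operatorname{sign}{\left(\omega \right)}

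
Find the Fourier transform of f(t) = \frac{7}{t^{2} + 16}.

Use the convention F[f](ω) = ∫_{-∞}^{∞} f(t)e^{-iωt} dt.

F(ω) = \frac{7 \pi e^{- 4 \left|{\omega}\right|}}{4}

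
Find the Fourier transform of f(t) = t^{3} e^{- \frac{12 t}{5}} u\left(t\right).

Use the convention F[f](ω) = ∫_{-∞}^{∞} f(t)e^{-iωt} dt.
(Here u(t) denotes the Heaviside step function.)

F(ω) = \frac{3750}{\left(5 i \omega + 12\right)^{4}}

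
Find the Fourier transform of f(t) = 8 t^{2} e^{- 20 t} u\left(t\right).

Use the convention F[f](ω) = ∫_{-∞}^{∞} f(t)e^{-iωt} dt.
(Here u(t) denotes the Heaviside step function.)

F(ω) = \frac{16}{\left(i \omega + 20\right)^{3}}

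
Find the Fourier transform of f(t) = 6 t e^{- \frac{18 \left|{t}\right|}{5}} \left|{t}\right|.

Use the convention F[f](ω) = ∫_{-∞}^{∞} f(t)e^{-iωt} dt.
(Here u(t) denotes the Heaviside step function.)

F(ω) = \frac{15000 i \omega \left(25 \omega^{2} - 972\right)}{\left(25 \omega^{2} + 324\right)^{3}}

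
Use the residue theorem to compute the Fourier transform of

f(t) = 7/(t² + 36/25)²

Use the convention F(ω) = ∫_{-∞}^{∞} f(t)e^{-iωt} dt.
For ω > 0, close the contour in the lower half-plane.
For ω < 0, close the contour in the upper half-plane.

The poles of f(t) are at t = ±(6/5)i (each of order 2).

Let g(z) = f(z)e^{-iωz}; for large |z| the factor e^{-iωz} decays in the lower half-plane when ω > 0 and in the upper half-plane when ω < 0.

Case ω > 0 (lower half-plane, clockwise contour ⇒ F(ω) = -2πi·ΣRes):
  Res_{z = - \frac{6 i}{5}} g(z) = \frac{175 i \left(6 \omega + 5\right) e^{- \frac{6 \omega}{5}}}{864} (pole of order 2)
  F(ω) = -2πi·ΣRes = \frac{175 \pi \left(6 \omega + 5\right) e^{- \frac{6 \omega}{5}}}{432}

Case ω < 0 (upper half-plane, counterclockwise contour ⇒ F(ω) = +2πi·ΣRes):
  Res_{z = \frac{6 i}{5}} g(z) = \frac{175 i \left(6 \omega - 5\right) e^{\frac{6 \omega}{5}}}{864} (pole of order 2)
  F(ω) = 2πi·ΣRes = \frac{175 \pi \left(5 - 6 \omega\right) e^{\frac{6 \omega}{5}}}{432}

Both cases combine into a single formula in |ω|:

F(ω) = \frac{175 \pi \left(6 \left|{\omega}\right| + 5\right) e^{- \frac{6 \left|{\omega}\right|}{5}}}{432}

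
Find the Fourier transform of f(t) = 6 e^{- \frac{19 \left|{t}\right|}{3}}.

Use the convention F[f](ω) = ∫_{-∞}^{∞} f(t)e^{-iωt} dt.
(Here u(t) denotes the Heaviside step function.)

F(ω) = \frac{684}{9 \omega^{2} + 361}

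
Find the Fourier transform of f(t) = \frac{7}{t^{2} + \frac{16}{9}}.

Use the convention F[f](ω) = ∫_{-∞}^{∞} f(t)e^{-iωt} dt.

F(ω) = \frac{21 \pi e^{- \frac{4 \left|{\omega}\right|}{3}}}{4}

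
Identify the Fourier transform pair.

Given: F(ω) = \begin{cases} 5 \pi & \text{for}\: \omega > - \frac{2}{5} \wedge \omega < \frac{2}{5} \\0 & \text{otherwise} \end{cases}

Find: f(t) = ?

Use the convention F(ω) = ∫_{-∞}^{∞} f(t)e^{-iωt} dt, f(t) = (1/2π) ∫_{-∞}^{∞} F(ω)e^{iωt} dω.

f(t) = \frac{5 \sin{\left(\frac{2 t}{5} \right)}}{t}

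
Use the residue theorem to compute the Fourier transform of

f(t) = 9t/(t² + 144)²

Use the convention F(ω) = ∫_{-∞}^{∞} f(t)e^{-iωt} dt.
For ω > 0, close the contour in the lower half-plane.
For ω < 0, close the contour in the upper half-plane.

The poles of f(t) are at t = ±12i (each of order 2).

Let g(z) = f(z)e^{-iωz}; for large |z| the factor e^{-iωz} decays in the lower half-plane when ω > 0 and in the upper half-plane when ω < 0.

Case ω > 0 (lower half-plane, clockwise contour ⇒ F(ω) = -2πi·ΣRes):
  Res_{z = - 12 i} g(z) = \frac{3 \omega e^{- 12 \omega}}{16} (pole of order 2)
  F(ω) = -2πi·ΣRes = - \frac{3 i \pi \omega e^{- 12 \omega}}{8}

Case ω < 0 (upper half-plane, counterclockwise contour ⇒ F(ω) = +2πi·ΣRes):
  Res_{z = 12 i} g(z) = - \frac{3 \omega e^{12 \omega}}{16} (pole of order 2)
  F(ω) = 2πi·ΣRes = - \frac{3 i \pi \omega e^{12 \omega}}{8}

Both cases combine into a single formula in |ω|:

F(ω) = - \frac{3 i \pi \omega e^{- 12 \left|{\omega}\right|}}{8}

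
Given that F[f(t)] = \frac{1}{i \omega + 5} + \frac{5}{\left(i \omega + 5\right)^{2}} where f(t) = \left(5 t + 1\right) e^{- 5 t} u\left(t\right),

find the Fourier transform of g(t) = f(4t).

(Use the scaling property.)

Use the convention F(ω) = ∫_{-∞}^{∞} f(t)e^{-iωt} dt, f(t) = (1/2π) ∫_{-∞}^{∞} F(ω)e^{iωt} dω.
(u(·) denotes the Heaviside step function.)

F[g](ω) = \frac{- i \omega - 40}{\omega^{2} - 40 i \omega - 400}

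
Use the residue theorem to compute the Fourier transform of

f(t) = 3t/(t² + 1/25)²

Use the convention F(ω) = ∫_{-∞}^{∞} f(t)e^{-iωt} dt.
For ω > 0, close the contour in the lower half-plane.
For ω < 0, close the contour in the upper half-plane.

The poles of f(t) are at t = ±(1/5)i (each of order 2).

Let g(z) = f(z)e^{-iωz}; for large |z| the factor e^{-iωz} decays in the lower half-plane when ω > 0 and in the upper half-plane when ω < 0.

Case ω > 0 (lower half-plane, clockwise contour ⇒ F(ω) = -2πi·ΣRes):
  Res_{z = - \frac{i}{5}} g(z) = \frac{15 \omega e^{- \frac{\omega}{5}}}{4} (pole of order 2)
  F(ω) = -2πi·ΣRes = - \frac{15 i \pi \omega e^{- \frac{\omega}{5}}}{2}

Case ω < 0 (upper half-plane, counterclockwise contour ⇒ F(ω) = +2πi·ΣRes):
  Res_{z = \frac{i}{5}} g(z) = - \frac{15 \omega e^{\frac{\omega}{5}}}{4} (pole of order 2)
  F(ω) = 2πi·ΣRes = - \frac{15 i \pi \omega e^{\frac{\omega}{5}}}{2}

Both cases combine into a single formula in |ω|:

F(ω) = - \frac{15 i \pi \omega e^{- \frac{\left|{\omega}\right|}{5}}}{2}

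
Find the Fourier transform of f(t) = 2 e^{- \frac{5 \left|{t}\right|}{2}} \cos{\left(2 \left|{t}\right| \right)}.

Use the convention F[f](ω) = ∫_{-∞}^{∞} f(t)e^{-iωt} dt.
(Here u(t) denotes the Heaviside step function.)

F(ω) = \frac{40 \left(4 \omega^{2} + 41\right)}{16 \omega^{4} + 72 \omega^{2} + 1681}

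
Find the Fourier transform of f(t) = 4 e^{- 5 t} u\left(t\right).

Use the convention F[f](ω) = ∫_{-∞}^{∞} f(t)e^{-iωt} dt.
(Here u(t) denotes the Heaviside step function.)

F(ω) = \frac{4}{i \omega + 5}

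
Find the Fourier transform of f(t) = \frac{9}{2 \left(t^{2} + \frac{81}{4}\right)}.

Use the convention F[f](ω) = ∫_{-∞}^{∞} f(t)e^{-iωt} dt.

F(ω) = \pi e^{- \frac{9 \left|{\omega}\right|}{2}}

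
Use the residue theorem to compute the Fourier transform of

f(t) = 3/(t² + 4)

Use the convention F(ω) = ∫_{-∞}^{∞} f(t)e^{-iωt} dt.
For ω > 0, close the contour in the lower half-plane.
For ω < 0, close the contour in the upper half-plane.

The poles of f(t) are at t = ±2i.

Let g(z) = f(z)e^{-iωz}; for large |z| the factor e^{-iωz} decays in the lower half-plane when ω > 0 and in the upper half-plane when ω < 0.

Case ω > 0 (lower half-plane, clockwise contour ⇒ F(ω) = -2πi·ΣRes):
  Res_{z = - 2 i} g(z) = \frac{3 i e^{- 2 \omega}}{4}
  F(ω) = -2πi·ΣRes = \frac{3 \pi e^{- 2 \omega}}{2}

Case ω < 0 (upper half-plane, counterclockwise contour ⇒ F(ω) = +2πi·ΣRes):
  Res_{z = 2 i} g(z) = - \frac{3 i e^{2 \omega}}{4}
  F(ω) = 2πi·ΣRes = \frac{3 \pi e^{2 \omega}}{2}

Both cases combine into a single formula in |ω|:

F(ω) = \frac{3 \pi e^{- 2 \left|{\omega}\right|}}{2}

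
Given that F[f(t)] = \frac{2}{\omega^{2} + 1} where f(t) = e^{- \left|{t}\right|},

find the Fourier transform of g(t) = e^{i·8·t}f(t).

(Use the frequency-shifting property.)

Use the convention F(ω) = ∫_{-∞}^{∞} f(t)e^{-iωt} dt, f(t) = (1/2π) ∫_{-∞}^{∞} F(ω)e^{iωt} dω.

F[g](ω) = \frac{2}{\left(\omega - 8\right)^{2} + 1}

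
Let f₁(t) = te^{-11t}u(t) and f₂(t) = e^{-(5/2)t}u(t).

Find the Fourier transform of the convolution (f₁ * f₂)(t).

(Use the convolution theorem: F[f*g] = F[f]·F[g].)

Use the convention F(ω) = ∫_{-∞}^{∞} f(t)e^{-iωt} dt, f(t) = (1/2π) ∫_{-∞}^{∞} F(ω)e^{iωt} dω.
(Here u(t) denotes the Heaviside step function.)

F[f₁*f₂](ω) = \frac{2}{\left(i \omega + 11\right)^{2} \left(2 i \omega + 5\right)}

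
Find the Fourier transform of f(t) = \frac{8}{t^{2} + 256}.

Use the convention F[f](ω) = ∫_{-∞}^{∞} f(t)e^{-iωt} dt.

F(ω) = \frac{\pi e^{- 16 \left|{\omega}\right|}}{2}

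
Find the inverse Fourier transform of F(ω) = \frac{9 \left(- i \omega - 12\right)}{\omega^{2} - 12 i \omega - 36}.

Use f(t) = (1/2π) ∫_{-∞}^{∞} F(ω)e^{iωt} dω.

f(t) = 9 \left(6 t + 1\right) e^{- 6 t} u\left(t\right)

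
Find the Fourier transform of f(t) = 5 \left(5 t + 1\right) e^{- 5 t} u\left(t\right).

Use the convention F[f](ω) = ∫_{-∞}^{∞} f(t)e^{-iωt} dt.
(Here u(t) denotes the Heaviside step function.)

F(ω) = \frac{5 \left(- i \omega - 10\right)}{\omega^{2} - 10 i \omega - 25}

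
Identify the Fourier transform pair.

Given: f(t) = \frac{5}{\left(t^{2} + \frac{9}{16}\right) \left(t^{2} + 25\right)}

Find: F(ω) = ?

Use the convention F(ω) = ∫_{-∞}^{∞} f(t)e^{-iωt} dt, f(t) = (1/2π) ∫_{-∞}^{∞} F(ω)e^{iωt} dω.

F(ω) = - \frac{16 \pi e^{- 5 \left|{\omega}\right|}}{391} + \frac{320 \pi e^{- \frac{3 \left|{\omega}\right|}{4}}}{1173}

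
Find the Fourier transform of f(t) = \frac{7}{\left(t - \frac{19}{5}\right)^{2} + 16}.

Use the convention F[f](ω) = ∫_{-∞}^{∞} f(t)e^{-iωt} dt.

F(ω) = \frac{7 \pi e^{- \frac{19 i \omega}{5} - 4 \left|{\omega}\right|}}{4}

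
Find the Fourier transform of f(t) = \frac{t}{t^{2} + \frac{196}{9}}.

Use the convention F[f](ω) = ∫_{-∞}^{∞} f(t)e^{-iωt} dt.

F(ω) = - i \pi e^{- \frac{14 \left|{\omega}\right|}{3}} \operatorname{sign}{\left(\omega \right)}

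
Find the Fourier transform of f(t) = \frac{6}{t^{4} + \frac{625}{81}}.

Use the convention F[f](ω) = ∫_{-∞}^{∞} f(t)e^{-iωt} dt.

F(ω) = \frac{162 \pi e^{- \frac{5 \sqrt{2} \left|{\omega}\right|}{6}} \sin{\left(\frac{5 \sqrt{2} \left|{\omega}\right|}{6} + \frac{\pi}{4} \right)}}{125}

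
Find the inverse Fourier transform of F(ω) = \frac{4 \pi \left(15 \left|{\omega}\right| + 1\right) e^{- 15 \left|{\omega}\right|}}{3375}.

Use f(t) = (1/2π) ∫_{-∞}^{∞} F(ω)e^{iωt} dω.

f(t) = \frac{8}{\left(t^{2} + 225\right)^{2}}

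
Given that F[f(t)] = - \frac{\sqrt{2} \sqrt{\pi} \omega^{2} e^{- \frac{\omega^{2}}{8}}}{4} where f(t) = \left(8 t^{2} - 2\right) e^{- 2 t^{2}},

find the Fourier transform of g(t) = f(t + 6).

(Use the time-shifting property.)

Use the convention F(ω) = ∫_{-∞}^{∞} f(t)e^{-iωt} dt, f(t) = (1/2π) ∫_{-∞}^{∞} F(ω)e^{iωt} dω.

F[g](ω) = - \frac{\sqrt{2} \sqrt{\pi} \omega^{2} e^{- \frac{\omega \left(\omega - 48 i\right)}{8}}}{4}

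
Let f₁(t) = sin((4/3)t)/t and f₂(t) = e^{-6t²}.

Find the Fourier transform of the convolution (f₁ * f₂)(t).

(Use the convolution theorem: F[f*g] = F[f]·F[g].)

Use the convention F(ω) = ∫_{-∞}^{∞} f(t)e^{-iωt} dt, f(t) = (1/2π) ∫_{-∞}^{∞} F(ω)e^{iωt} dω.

F[f₁*f₂](ω) = \begin{cases} \frac{\sqrt{6} \pi^{\frac{3}{2}} e^{- \frac{\omega^{2}}{24}}}{6} & \text{for}\: \omega > - \frac{4}{3} \wedge \omega < \frac{4}{3} \\0 & \text{otherwise} \end{cases}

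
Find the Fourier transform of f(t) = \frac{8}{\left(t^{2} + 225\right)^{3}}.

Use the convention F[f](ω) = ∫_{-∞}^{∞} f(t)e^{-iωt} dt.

F(ω) = \frac{\pi \left(75 \omega^{2} + 15 \left|{\omega}\right| + 1\right) e^{- 15 \left|{\omega}\right|}}{253125}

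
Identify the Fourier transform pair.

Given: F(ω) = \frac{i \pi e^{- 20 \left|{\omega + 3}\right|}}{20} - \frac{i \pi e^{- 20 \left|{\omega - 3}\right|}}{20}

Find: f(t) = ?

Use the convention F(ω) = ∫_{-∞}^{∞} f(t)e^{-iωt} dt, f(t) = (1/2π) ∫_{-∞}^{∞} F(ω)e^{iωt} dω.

f(t) = \frac{2 \sin{\left(3 t \right)}}{t^{2} + 400}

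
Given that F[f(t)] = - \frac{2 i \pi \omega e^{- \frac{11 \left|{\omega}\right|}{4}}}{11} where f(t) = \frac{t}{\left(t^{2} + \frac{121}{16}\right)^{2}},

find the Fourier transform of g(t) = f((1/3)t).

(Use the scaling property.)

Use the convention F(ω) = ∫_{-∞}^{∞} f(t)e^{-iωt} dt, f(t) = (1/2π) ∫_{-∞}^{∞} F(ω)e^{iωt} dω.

F[g](ω) = - \frac{18 i \pi \omega e^{- \frac{33 \left|{\omega}\right|}{4}}}{11}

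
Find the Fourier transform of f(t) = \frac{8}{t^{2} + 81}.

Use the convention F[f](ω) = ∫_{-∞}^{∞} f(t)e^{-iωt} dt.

F(ω) = \frac{8 \pi e^{- 9 \left|{\omega}\right|}}{9}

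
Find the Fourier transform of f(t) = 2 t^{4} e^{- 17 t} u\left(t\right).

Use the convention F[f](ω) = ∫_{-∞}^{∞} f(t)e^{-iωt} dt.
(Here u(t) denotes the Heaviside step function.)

F(ω) = \frac{48}{\left(i \omega + 17\right)^{5}}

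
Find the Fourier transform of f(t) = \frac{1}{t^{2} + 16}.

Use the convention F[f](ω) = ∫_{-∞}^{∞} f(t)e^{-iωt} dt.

F(ω) = \frac{\pi e^{- 4 \left|{\omega}\right|}}{4}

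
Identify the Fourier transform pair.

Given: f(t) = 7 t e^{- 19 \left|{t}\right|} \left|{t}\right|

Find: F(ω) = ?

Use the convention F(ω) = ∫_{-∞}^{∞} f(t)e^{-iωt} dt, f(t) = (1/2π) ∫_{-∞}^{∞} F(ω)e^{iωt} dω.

F(ω) = \frac{28 i \omega \left(\omega^{2} - 1083\right)}{\left(\omega^{2} + 361\right)^{3}}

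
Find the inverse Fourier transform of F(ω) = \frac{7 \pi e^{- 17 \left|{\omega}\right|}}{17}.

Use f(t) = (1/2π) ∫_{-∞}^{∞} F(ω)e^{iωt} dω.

f(t) = \frac{7}{t^{2} + 289}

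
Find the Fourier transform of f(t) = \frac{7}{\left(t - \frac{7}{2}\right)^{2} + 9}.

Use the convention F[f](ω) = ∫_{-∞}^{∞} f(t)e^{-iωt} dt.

F(ω) = \frac{7 \pi e^{- \frac{7 i \omega}{2} - 3 \left|{\omega}\right|}}{3}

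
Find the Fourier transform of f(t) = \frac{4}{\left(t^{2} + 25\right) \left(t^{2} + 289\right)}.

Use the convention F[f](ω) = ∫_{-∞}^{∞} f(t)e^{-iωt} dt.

F(ω) = \frac{\pi \left(17 e^{12 \left|{\omega}\right|} - 5\right) e^{- 17 \left|{\omega}\right|}}{5610}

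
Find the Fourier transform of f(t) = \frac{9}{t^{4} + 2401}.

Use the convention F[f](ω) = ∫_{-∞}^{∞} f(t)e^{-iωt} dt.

F(ω) = \frac{9 \pi e^{- \frac{7 \sqrt{2} \left|{\omega}\right|}{2}} \sin{\left(\frac{7 \sqrt{2} \left|{\omega}\right|}{2} + \frac{\pi}{4} \right)}}{343}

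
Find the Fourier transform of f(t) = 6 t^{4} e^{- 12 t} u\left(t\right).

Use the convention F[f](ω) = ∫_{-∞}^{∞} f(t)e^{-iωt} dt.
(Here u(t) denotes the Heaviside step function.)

F(ω) = \frac{144}{\left(i \omega + 12\right)^{5}}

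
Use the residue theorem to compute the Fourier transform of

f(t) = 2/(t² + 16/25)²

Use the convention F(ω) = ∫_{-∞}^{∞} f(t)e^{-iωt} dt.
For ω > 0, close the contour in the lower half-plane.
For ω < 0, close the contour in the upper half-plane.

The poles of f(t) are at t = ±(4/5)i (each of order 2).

Let g(z) = f(z)e^{-iωz}; for large |z| the factor e^{-iωz} decays in the lower half-plane when ω > 0 and in the upper half-plane when ω < 0.

Case ω > 0 (lower half-plane, clockwise contour ⇒ F(ω) = -2πi·ΣRes):
  Res_{z = - \frac{4 i}{5}} g(z) = \frac{25 i \left(4 \omega + 5\right) e^{- \frac{4 \omega}{5}}}{128} (pole of order 2)
  F(ω) = -2πi·ΣRes = \frac{25 \pi \left(4 \omega + 5\right) e^{- \frac{4 \omega}{5}}}{64}

Case ω < 0 (upper half-plane, counterclockwise contour ⇒ F(ω) = +2πi·ΣRes):
  Res_{z = \frac{4 i}{5}} g(z) = \frac{25 i \left(4 \omega - 5\right) e^{\frac{4 \omega}{5}}}{128} (pole of order 2)
  F(ω) = 2πi·ΣRes = \frac{25 \pi \left(5 - 4 \omega\right) e^{\frac{4 \omega}{5}}}{64}

Both cases combine into a single formula in |ω|:

F(ω) = \frac{25 \pi \left(4 \left|{\omega}\right| + 5\right) e^{- \frac{4 \left|{\omega}\right|}{5}}}{64}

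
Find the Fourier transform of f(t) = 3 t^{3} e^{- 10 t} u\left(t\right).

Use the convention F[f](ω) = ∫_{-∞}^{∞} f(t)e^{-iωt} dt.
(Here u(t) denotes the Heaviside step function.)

F(ω) = \frac{18}{\left(i \omega + 10\right)^{4}}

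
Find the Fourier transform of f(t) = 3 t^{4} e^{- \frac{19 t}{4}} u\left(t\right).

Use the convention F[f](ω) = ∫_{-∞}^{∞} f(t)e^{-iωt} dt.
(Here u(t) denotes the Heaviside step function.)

F(ω) = \frac{73728}{\left(4 i \omega + 19\right)^{5}}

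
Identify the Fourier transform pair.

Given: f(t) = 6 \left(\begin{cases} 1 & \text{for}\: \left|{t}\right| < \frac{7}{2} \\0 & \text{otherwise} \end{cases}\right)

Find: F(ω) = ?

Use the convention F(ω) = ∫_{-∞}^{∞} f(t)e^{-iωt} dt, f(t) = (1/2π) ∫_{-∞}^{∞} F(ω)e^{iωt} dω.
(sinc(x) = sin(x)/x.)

F(ω) = 42 \operatorname{sinc}{\left(\frac{7 \omega}{2} \right)}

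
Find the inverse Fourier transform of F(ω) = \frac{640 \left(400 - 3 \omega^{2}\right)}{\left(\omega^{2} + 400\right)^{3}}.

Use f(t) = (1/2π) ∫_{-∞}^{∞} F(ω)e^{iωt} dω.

f(t) = 8 t^{2} e^{- 20 \left|{t}\right|}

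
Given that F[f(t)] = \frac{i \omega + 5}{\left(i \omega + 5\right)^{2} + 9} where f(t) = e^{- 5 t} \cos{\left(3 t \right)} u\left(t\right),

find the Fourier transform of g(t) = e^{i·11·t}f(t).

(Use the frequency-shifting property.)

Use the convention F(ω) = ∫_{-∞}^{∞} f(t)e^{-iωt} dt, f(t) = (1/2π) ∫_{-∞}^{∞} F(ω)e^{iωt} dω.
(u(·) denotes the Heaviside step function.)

F[g](ω) = \frac{i \left(\omega - 11\right) + 5}{\left(i \left(\omega - 11\right) + 5\right)^{2} + 9}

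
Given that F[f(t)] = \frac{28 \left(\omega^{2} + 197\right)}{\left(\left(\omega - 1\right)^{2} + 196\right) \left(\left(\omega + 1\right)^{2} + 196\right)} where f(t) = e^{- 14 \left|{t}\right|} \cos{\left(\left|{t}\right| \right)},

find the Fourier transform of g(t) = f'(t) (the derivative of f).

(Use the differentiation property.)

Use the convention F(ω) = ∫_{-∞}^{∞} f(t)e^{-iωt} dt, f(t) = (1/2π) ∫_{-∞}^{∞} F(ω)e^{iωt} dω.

F[g](ω) = \frac{28 i \omega \left(\omega^{2} + 197\right)}{\omega^{4} + 390 \omega^{2} + 38809}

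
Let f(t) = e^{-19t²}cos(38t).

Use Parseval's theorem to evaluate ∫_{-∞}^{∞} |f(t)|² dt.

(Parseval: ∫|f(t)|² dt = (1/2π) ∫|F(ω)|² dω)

∫|f(t)|² dt = \frac{\sqrt{38} \sqrt{\pi} \left(1 + e^{38}\right)}{76 e^{38}}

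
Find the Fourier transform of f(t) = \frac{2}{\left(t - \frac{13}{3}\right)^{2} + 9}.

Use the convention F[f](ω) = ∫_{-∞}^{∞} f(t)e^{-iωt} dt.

F(ω) = \frac{2 \pi e^{- \frac{13 i \omega}{3} - 3 \left|{\omega}\right|}}{3}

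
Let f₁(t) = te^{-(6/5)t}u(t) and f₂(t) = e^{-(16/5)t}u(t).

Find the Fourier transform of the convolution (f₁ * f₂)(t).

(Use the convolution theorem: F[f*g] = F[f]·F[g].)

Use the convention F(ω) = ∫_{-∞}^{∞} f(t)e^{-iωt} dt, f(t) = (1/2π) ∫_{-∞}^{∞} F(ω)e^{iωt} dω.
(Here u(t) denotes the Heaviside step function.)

F[f₁*f₂](ω) = \frac{125}{\left(5 i \omega + 6\right)^{2} \left(5 i \omega + 16\right)}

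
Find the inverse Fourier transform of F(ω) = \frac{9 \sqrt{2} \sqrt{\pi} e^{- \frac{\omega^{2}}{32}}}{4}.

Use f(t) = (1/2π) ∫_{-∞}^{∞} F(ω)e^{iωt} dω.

f(t) = 9 e^{- 8 t^{2}}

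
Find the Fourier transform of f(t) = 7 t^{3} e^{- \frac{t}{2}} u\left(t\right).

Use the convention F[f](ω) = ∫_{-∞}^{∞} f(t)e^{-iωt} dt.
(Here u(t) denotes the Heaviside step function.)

F(ω) = \frac{672}{\left(2 i \omega + 1\right)^{4}}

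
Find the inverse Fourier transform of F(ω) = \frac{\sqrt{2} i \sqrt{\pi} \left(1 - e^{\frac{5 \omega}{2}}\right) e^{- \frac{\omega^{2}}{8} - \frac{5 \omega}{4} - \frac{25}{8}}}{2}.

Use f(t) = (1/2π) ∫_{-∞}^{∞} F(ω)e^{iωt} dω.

f(t) = 2 e^{- 2 t^{2}} \sin{\left(5 t \right)}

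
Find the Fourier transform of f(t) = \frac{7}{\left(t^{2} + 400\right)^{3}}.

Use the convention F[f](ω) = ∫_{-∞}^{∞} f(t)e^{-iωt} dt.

F(ω) = \frac{7 \pi \left(400 \omega^{2} + 60 \left|{\omega}\right| + 3\right) e^{- 20 \left|{\omega}\right|}}{25600000}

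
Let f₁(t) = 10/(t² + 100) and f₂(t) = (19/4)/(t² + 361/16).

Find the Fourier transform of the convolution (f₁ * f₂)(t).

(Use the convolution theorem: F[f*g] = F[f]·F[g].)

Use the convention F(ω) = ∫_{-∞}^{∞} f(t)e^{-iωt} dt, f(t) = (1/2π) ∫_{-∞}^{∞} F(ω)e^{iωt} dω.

F[f₁*f₂](ω) = \pi^{2} e^{- \frac{59 \left|{\omega}\right|}{4}}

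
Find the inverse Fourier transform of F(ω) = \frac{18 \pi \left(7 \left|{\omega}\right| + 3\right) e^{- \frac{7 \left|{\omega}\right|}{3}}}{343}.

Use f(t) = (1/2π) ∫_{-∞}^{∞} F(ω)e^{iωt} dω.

f(t) = \frac{4}{\left(t^{2} + \frac{49}{9}\right)^{2}}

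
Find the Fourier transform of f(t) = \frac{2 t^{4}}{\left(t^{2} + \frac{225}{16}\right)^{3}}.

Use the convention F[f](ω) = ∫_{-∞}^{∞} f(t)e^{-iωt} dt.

F(ω) = \frac{\pi \left(75 \omega^{2} - 100 \left|{\omega}\right| + 16\right) e^{- \frac{15 \left|{\omega}\right|}{4}}}{80}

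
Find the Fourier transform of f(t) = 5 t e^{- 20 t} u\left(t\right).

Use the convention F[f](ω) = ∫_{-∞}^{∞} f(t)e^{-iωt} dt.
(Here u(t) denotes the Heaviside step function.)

F(ω) = \frac{5}{\left(i \omega + 20\right)^{2}}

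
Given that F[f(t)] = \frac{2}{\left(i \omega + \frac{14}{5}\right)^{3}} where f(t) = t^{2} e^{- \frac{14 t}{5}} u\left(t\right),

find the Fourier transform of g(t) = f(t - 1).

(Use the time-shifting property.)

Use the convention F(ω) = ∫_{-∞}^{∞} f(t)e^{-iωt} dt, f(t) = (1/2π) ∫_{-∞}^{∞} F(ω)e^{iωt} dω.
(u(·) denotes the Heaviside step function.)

F[g](ω) = \frac{250 e^{- i \omega}}{\left(5 i \omega + 14\right)^{3}}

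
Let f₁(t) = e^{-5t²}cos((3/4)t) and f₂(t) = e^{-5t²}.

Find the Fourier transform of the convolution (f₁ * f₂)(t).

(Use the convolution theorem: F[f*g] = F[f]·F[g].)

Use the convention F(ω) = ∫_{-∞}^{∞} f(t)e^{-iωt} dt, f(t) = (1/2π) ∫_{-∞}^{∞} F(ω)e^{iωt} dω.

F[f₁*f₂](ω) = \frac{\pi \left(e^{\frac{3 \omega}{20}} + 1\right) e^{- \frac{\omega^{2}}{10} - \frac{3 \omega}{40} - \frac{9}{320}}}{10}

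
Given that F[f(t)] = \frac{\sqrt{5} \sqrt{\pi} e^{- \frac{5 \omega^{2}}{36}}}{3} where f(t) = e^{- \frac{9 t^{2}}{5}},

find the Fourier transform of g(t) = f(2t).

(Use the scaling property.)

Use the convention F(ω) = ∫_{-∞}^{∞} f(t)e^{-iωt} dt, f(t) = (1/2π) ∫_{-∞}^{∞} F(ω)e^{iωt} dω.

F[g](ω) = \frac{\sqrt{5} \sqrt{\pi} e^{- \frac{5 \omega^{2}}{144}}}{6}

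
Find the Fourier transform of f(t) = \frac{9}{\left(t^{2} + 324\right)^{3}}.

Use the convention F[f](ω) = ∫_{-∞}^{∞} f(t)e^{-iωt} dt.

F(ω) = \frac{\pi \left(108 \omega^{2} + 18 \left|{\omega}\right| + 1\right) e^{- 18 \left|{\omega}\right|}}{559872}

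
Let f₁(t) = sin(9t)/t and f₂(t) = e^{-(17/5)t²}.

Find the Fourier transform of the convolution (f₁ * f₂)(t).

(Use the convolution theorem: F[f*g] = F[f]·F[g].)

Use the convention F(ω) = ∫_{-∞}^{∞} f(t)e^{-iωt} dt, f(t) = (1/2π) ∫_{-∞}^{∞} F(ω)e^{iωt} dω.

F[f₁*f₂](ω) = \begin{cases} \frac{\sqrt{85} \pi^{\frac{3}{2}} e^{- \frac{5 \omega^{2}}{68}}}{17} & \text{for}\: \omega > -9 \wedge \omega < 9 \\0 & \text{otherwise} \end{cases}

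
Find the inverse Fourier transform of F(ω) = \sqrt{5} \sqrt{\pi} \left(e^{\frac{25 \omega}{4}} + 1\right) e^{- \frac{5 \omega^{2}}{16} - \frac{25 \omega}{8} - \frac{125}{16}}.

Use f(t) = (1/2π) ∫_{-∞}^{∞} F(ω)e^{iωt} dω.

f(t) = 4 e^{- \frac{4 t^{2}}{5}} \cos{\left(5 t \right)}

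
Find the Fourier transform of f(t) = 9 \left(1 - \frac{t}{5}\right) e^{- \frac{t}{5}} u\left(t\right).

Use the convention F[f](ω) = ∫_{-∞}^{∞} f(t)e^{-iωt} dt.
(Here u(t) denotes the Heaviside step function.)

F(ω) = \frac{225 i \omega}{- 25 \omega^{2} + 10 i \omega + 1}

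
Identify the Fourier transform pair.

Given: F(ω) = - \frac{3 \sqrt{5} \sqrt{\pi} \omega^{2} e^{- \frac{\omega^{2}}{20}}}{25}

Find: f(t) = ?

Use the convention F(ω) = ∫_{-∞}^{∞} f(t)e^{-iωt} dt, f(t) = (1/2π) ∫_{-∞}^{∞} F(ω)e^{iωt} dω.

f(t) = 3 \left(20 t^{2} - 2\right) e^{- 5 t^{2}}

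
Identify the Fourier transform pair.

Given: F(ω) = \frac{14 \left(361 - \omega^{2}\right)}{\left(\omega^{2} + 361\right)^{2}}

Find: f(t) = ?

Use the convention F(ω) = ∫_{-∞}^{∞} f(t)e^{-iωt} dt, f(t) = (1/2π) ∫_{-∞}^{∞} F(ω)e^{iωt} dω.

f(t) = 7 e^{- 19 \left|{t}\right|} \left|{t}\right|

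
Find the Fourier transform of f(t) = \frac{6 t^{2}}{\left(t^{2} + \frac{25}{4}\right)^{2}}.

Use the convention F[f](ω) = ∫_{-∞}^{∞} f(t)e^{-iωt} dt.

F(ω) = \frac{3 \pi \left(2 - 5 \left|{\omega}\right|\right) e^{- \frac{5 \left|{\omega}\right|}{2}}}{5}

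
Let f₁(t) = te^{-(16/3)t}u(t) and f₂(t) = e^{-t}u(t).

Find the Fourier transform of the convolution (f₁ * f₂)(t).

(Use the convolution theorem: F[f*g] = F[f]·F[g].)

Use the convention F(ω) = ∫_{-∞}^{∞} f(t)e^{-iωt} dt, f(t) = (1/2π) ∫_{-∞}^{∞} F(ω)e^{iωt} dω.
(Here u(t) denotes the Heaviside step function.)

F[f₁*f₂](ω) = \frac{9}{\left(i \omega + 1\right) \left(3 i \omega + 16\right)^{2}}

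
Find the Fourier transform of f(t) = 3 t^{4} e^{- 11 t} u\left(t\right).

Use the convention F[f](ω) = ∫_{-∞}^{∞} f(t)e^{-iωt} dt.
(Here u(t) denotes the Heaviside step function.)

F(ω) = \frac{72}{\left(i \omega + 11\right)^{5}}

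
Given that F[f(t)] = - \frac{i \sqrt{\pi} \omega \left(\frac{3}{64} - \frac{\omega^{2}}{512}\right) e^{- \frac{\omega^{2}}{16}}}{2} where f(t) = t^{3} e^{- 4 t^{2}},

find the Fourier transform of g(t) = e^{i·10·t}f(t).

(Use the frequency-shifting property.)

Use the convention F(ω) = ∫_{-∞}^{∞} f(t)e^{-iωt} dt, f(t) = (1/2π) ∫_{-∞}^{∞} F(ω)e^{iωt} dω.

F[g](ω) = \frac{i \sqrt{\pi} \left(\omega - 10\right) \left(\left(\omega - 10\right)^{2} - 24\right) e^{- \frac{\left(\omega - 10\right)^{2}}{16}}}{1024}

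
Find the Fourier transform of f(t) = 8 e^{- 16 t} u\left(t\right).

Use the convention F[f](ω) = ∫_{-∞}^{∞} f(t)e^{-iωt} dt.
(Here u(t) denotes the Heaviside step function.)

F(ω) = \frac{8}{i \omega + 16}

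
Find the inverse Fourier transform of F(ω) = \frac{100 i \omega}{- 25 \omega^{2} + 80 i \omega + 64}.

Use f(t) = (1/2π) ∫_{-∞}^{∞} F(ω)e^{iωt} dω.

f(t) = 4 \left(1 - \frac{8 t}{5}\right) e^{- \frac{8 t}{5}} u\left(t\right)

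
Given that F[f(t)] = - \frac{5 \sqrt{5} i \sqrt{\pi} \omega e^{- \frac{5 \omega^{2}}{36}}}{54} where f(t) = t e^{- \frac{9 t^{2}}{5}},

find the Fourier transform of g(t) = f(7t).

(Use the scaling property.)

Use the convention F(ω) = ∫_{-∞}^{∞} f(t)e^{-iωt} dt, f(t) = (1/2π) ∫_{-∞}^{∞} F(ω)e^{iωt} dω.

F[g](ω) = - \frac{5 \sqrt{5} i \sqrt{\pi} \omega e^{- \frac{5 \omega^{2}}{1764}}}{2646}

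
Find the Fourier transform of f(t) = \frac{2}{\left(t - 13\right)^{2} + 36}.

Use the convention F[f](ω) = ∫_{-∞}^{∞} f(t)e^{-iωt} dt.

F(ω) = \frac{\pi e^{- 13 i \omega - 6 \left|{\omega}\right|}}{3}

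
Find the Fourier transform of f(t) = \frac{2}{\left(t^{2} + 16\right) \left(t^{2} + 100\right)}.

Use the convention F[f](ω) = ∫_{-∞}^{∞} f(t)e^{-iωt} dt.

F(ω) = \frac{\pi \left(5 e^{6 \left|{\omega}\right|} - 2\right) e^{- 10 \left|{\omega}\right|}}{840}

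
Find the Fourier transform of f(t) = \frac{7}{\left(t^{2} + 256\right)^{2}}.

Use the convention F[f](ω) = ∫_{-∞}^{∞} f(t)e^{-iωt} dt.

F(ω) = \frac{7 \pi \left(16 \left|{\omega}\right| + 1\right) e^{- 16 \left|{\omega}\right|}}{8192}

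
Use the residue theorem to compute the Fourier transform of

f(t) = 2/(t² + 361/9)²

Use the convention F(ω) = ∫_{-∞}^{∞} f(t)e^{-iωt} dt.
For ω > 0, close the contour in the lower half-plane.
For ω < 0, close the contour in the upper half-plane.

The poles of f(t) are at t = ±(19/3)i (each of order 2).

Let g(z) = f(z)e^{-iωz}; for large |z| the factor e^{-iωz} decays in the lower half-plane when ω > 0 and in the upper half-plane when ω < 0.

Case ω > 0 (lower half-plane, clockwise contour ⇒ F(ω) = -2πi·ΣRes):
  Res_{z = - \frac{19 i}{3}} g(z) = \frac{9 i \left(19 \omega + 3\right) e^{- \frac{19 \omega}{3}}}{13718} (pole of order 2)
  F(ω) = -2πi·ΣRes = \frac{9 \pi \left(19 \omega + 3\right) e^{- \frac{19 \omega}{3}}}{6859}

Case ω < 0 (upper half-plane, counterclockwise contour ⇒ F(ω) = +2πi·ΣRes):
  Res_{z = \frac{19 i}{3}} g(z) = \frac{9 i \left(19 \omega - 3\right) e^{\frac{19 \omega}{3}}}{13718} (pole of order 2)
  F(ω) = 2πi·ΣRes = \frac{9 \pi \left(3 - 19 \omega\right) e^{\frac{19 \omega}{3}}}{6859}

Both cases combine into a single formula in |ω|:

F(ω) = \frac{9 \pi \left(19 \left|{\omega}\right| + 3\right) e^{- \frac{19 \left|{\omega}\right|}{3}}}{6859}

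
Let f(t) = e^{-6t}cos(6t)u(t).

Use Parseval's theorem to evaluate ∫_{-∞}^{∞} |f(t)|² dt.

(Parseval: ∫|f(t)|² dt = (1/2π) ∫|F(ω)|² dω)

∫|f(t)|² dt = \frac{1}{16}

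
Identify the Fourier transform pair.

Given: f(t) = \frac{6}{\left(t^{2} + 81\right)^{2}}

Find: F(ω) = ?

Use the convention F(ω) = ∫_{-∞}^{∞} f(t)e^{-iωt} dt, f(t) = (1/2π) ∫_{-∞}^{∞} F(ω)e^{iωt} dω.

F(ω) = \frac{\pi \left(9 \left|{\omega}\right| + 1\right) e^{- 9 \left|{\omega}\right|}}{243}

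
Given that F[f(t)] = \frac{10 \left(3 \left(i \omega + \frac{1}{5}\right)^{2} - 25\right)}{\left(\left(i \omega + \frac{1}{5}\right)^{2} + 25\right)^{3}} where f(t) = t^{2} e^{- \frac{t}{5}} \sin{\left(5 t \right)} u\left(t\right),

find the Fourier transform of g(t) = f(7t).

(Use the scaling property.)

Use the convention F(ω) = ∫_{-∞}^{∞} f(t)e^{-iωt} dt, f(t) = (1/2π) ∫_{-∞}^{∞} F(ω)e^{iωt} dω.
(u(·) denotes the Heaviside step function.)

F[g](ω) = \frac{2143750 \left(3 \left(5 i \omega + 7\right)^{2} - 30625\right)}{\left(\left(5 i \omega + 7\right)^{2} + 30625\right)^{3}}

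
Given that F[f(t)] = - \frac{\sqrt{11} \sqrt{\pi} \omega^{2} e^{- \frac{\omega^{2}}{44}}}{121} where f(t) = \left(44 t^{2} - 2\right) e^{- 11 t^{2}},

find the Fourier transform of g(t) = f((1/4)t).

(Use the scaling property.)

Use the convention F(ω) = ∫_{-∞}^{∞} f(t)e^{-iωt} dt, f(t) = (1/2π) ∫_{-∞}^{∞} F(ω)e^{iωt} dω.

F[g](ω) = - \frac{64 \sqrt{11} \sqrt{\pi} \omega^{2} e^{- \frac{4 \omega^{2}}{11}}}{121}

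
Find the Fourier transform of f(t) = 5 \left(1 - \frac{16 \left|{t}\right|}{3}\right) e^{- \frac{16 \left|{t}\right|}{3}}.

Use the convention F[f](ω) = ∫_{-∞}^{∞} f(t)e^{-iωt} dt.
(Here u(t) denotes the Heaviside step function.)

F(ω) = \frac{8640 \omega^{2}}{\left(9 \omega^{2} + 256\right)^{2}}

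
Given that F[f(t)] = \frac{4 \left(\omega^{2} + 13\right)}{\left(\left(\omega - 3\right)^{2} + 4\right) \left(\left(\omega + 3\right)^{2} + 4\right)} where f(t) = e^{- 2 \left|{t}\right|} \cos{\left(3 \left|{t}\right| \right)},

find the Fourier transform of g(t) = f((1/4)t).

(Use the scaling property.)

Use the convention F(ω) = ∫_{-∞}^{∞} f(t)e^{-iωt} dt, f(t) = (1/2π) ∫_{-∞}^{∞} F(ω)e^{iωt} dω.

F[g](ω) = \frac{16 \left(16 \omega^{2} + 13\right)}{256 \omega^{4} - 160 \omega^{2} + 169}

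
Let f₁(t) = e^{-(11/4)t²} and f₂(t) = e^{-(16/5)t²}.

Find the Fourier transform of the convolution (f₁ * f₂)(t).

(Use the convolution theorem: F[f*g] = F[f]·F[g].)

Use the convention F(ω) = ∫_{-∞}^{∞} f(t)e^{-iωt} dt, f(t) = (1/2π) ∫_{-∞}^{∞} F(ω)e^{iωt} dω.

F[f₁*f₂](ω) = \frac{\sqrt{55} \pi e^{- \frac{119 \omega^{2}}{704}}}{22}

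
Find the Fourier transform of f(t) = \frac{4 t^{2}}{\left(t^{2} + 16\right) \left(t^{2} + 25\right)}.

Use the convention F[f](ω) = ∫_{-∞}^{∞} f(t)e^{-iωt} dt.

F(ω) = \frac{4 \pi \left(5 - 4 e^{\left|{\omega}\right|}\right) e^{- 5 \left|{\omega}\right|}}{9}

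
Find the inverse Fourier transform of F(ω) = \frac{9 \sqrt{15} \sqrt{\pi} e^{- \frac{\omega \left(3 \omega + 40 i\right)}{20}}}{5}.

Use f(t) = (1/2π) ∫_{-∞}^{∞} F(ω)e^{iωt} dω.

f(t) = 9 e^{- \frac{5 \left(t - 2\right)^{2}}{3}}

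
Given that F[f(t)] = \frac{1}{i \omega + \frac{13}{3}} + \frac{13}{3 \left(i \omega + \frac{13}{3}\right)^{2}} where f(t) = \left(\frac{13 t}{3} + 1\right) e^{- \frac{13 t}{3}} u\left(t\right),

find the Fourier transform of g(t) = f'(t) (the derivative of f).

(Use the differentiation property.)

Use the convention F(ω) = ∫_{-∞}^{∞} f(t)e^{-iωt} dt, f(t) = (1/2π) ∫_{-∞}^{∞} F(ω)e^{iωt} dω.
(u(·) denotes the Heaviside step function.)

F[g](ω) = \frac{3 \omega \left(3 \omega - 26 i\right)}{9 \omega^{2} - 78 i \omega - 169}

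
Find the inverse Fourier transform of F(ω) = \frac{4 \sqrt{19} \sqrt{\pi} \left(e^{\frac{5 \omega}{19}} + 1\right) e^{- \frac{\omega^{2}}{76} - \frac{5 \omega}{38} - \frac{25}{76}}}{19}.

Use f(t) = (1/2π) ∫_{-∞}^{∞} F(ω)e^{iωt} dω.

f(t) = 8 e^{- 19 t^{2}} \cos{\left(5 t \right)}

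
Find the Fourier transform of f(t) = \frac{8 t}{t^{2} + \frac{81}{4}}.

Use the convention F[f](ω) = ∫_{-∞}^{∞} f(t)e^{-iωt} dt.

F(ω) = - 8 i \pi e^{- \frac{9 \left|{\omega}\right|}{2}} \operatorname{sign}{\left(\omega \right)}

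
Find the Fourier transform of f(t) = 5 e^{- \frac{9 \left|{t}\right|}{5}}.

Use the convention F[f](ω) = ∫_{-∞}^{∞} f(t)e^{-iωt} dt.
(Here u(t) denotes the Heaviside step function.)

F(ω) = \frac{450}{25 \omega^{2} + 81}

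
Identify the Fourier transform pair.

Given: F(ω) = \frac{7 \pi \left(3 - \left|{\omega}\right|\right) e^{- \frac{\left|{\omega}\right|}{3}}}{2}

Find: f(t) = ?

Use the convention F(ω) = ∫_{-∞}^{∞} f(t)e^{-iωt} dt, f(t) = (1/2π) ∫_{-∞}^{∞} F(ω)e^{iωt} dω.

f(t) = \frac{7 t^{2}}{\left(t^{2} + \frac{1}{9}\right)^{2}}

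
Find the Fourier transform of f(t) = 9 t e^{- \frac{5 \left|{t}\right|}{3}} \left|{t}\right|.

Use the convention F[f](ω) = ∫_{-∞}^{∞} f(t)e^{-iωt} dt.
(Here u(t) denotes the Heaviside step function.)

F(ω) = \frac{8748 i \omega \left(3 \omega^{2} - 25\right)}{\left(9 \omega^{2} + 25\right)^{3}}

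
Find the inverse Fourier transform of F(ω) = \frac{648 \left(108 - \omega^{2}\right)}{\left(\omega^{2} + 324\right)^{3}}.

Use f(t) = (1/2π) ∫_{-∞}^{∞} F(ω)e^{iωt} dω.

f(t) = 3 t^{2} e^{- 18 \left|{t}\right|}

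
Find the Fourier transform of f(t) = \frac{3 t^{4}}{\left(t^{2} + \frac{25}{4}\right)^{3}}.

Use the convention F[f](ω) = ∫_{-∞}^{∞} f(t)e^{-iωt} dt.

F(ω) = \frac{3 \pi \left(25 \omega^{2} - 50 \left|{\omega}\right| + 12\right) e^{- \frac{5 \left|{\omega}\right|}{2}}}{80}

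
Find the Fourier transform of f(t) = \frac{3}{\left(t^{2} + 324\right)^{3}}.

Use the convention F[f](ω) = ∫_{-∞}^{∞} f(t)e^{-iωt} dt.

F(ω) = \frac{\pi \left(108 \omega^{2} + 18 \left|{\omega}\right| + 1\right) e^{- 18 \left|{\omega}\right|}}{1679616}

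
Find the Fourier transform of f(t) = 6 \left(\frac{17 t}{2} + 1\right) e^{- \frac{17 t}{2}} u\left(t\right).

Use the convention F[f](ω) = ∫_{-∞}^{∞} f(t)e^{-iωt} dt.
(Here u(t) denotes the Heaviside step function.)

F(ω) = \frac{24 \left(- i \omega - 17\right)}{4 \omega^{2} - 68 i \omega - 289}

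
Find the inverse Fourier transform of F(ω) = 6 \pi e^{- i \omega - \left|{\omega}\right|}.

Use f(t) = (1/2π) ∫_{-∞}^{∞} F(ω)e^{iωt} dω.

f(t) = \frac{6}{\left(t - 1\right)^{2} + 1}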